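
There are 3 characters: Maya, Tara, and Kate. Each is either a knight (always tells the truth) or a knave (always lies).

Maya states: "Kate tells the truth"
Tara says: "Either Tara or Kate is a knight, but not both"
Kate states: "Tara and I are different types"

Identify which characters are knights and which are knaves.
Maya is a knave.
Tara is a knave.
Kate is a knave.

Verification:
- Maya (knave) says "Kate tells the truth" - this is FALSE (a lie) because Kate is a knave.
- Tara (knave) says "Either Tara or Kate is a knight, but not both" - this is FALSE (a lie) because Tara is a knave and Kate is a knave.
- Kate (knave) says "Tara and I are different types" - this is FALSE (a lie) because Kate is a knave and Tara is a knave.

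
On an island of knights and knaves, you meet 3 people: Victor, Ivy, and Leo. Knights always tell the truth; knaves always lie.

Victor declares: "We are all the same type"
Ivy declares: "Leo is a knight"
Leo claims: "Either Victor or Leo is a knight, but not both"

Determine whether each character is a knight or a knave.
Victor is a knave.
Ivy is a knight.
Leo is a knight.

Verification:
- Victor (knave) says "We are all the same type" - this is FALSE (a lie) because Ivy and Leo are knights and Victor is a knave.
- Ivy (knight) says "Leo is a knight" - this is TRUE because Leo is a knight.
- Leo (knight) says "Either Victor or Leo is a knight, but not both" - this is TRUE because Victor is a knave and Leo is a knight.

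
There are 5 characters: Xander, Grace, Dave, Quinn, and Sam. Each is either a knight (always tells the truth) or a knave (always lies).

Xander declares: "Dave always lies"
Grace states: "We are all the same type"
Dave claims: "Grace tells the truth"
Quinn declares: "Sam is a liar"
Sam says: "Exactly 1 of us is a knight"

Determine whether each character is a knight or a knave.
Xander is a knight.
Grace is a knave.
Dave is a knave.
Quinn is a knight.
Sam is a knave.

Verification:
- Xander (knight) says "Dave always lies" - this is TRUE because Dave is a knave.
- Grace (knave) says "We are all the same type" - this is FALSE (a lie) because Xander and Quinn are knights and Grace, Dave, and Sam are knaves.
- Dave (knave) says "Grace tells the truth" - this is FALSE (a lie) because Grace is a knave.
- Quinn (knight) says "Sam is a liar" - this is TRUE because Sam is a knave.
- Sam (knave) says "Exactly 1 of us is a knight" - this is FALSE (a lie) because there are 2 knights.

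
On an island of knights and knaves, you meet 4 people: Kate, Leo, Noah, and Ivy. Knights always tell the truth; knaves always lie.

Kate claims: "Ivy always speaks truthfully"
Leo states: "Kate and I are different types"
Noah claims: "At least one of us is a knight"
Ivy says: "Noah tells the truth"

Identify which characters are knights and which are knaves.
Kate is a knave.
Leo is a knave.
Noah is a knave.
Ivy is a knave.

Verification:
- Kate (knave) says "Ivy always speaks truthfully" - this is FALSE (a lie) because Ivy is a knave.
- Leo (knave) says "Kate and I are different types" - this is FALSE (a lie) because Leo is a knave and Kate is a knave.
- Noah (knave) says "At least one of us is a knight" - this is FALSE (a lie) because no one is a knight.
- Ivy (knave) says "Noah tells the truth" - this is FALSE (a lie) because Noah is a knave.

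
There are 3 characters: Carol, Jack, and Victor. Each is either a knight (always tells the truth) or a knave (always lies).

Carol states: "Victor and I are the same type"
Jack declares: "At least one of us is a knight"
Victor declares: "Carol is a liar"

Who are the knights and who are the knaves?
Carol is a knave.
Jack is a knight.
Victor is a knight.

Verification:
- Carol (knave) says "Victor and I are the same type" - this is FALSE (a lie) because Carol is a knave and Victor is a knight.
- Jack (knight) says "At least one of us is a knight" - this is TRUE because Jack and Victor are knights.
- Victor (knight) says "Carol is a liar" - this is TRUE because Carol is a knave.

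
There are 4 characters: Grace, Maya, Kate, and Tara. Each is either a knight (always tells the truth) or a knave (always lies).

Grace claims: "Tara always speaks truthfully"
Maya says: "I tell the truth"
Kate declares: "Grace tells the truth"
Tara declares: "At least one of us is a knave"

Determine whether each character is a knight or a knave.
Grace is a knight.
Maya is a knave.
Kate is a knight.
Tara is a knight.

Verification:
- Grace (knight) says "Tara always speaks truthfully" - this is TRUE because Tara is a knight.
- Maya (knave) says "I tell the truth" - this is FALSE (a lie) because Maya is a knave.
- Kate (knight) says "Grace tells the truth" - this is TRUE because Grace is a knight.
- Tara (knight) says "At least one of us is a knave" - this is TRUE because Maya is a knave.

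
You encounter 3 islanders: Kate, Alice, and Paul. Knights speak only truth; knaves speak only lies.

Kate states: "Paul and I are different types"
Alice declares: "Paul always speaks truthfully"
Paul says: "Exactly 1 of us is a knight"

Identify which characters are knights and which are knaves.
Kate is a knave.
Alice is a knave.
Paul is a knave.

Verification:
- Kate (knave) says "Paul and I are different types" - this is FALSE (a lie) because Kate is a knave and Paul is a knave.
- Alice (knave) says "Paul always speaks truthfully" - this is FALSE (a lie) because Paul is a knave.
- Paul (knave) says "Exactly 1 of us is a knight" - this is FALSE (a lie) because there are 0 knights.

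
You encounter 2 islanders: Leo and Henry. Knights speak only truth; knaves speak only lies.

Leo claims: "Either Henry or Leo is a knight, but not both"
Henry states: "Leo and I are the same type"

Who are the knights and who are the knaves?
Leo is a knight.
Henry is a knave.

Verification:
- Leo (knight) says "Either Henry or Leo is a knight, but not both" - this is TRUE because Henry is a knave and Leo is a knight.
- Henry (knave) says "Leo and I are the same type" - this is FALSE (a lie) because Henry is a knave and Leo is a knight.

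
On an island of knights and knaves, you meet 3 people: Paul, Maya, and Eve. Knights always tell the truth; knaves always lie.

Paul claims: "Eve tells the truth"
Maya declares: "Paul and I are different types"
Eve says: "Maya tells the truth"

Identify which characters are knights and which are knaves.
Paul is a knave.
Maya is a knave.
Eve is a knave.

Verification:
- Paul (knave) says "Eve tells the truth" - this is FALSE (a lie) because Eve is a knave.
- Maya (knave) says "Paul and I are different types" - this is FALSE (a lie) because Maya is a knave and Paul is a knave.
- Eve (knave) says "Maya tells the truth" - this is FALSE (a lie) because Maya is a knave.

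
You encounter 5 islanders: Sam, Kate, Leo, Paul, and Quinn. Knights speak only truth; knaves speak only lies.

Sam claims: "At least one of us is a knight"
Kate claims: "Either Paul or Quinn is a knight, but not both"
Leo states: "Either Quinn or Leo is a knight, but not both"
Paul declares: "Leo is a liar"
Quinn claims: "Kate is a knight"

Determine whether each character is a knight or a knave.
Sam is a knight.
Kate is a knave.
Leo is a knight.
Paul is a knave.
Quinn is a knave.

Verification:
- Sam (knight) says "At least one of us is a knight" - this is TRUE because Sam and Leo are knights.
- Kate (knave) says "Either Paul or Quinn is a knight, but not both" - this is FALSE (a lie) because Paul is a knave and Quinn is a knave.
- Leo (knight) says "Either Quinn or Leo is a knight, but not both" - this is TRUE because Quinn is a knave and Leo is a knight.
- Paul (knave) says "Leo is a liar" - this is FALSE (a lie) because Leo is a knight.
- Quinn (knave) says "Kate is a knight" - this is FALSE (a lie) because Kate is a knave.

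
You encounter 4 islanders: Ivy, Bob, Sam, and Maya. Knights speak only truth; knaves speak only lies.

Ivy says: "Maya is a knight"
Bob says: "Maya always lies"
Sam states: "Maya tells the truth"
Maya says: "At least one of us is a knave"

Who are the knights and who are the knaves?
Ivy is a knight.
Bob is a knave.
Sam is a knight.
Maya is a knight.

Verification:
- Ivy (knight) says "Maya is a knight" - this is TRUE because Maya is a knight.
- Bob (knave) says "Maya always lies" - this is FALSE (a lie) because Maya is a knight.
- Sam (knight) says "Maya tells the truth" - this is TRUE because Maya is a knight.
- Maya (knight) says "At least one of us is a knave" - this is TRUE because Bob is a knave.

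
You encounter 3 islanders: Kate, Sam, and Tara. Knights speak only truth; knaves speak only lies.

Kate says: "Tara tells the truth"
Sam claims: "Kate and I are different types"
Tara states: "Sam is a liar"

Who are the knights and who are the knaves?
Kate is a knave.
Sam is a knight.
Tara is a knave.

Verification:
- Kate (knave) says "Tara tells the truth" - this is FALSE (a lie) because Tara is a knave.
- Sam (knight) says "Kate and I are different types" - this is TRUE because Sam is a knight and Kate is a knave.
- Tara (knave) says "Sam is a liar" - this is FALSE (a lie) because Sam is a knight.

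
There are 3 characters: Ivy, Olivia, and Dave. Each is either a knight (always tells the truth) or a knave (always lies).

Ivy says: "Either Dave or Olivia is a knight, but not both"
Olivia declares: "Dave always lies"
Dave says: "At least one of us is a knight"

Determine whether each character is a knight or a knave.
Ivy is a knight.
Olivia is a knave.
Dave is a knight.

Verification:
- Ivy (knight) says "Either Dave or Olivia is a knight, but not both" - this is TRUE because Dave is a knight and Olivia is a knave.
- Olivia (knave) says "Dave always lies" - this is FALSE (a lie) because Dave is a knight.
- Dave (knight) says "At least one of us is a knight" - this is TRUE because Ivy and Dave are knights.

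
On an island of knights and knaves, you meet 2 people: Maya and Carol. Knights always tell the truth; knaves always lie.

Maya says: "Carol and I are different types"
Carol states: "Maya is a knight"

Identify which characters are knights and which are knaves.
Maya is a knave.
Carol is a knave.

Verification:
- Maya (knave) says "Carol and I are different types" - this is FALSE (a lie) because Maya is a knave and Carol is a knave.
- Carol (knave) says "Maya is a knight" - this is FALSE (a lie) because Maya is a knave.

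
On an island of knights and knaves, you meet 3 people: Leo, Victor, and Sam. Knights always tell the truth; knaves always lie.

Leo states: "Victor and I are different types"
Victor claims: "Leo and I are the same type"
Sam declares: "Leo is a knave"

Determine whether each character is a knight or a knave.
Leo is a knight.
Victor is a knave.
Sam is a knave.

Verification:
- Leo (knight) says "Victor and I are different types" - this is TRUE because Leo is a knight and Victor is a knave.
- Victor (knave) says "Leo and I are the same type" - this is FALSE (a lie) because Victor is a knave and Leo is a knight.
- Sam (knave) says "Leo is a knave" - this is FALSE (a lie) because Leo is a knight.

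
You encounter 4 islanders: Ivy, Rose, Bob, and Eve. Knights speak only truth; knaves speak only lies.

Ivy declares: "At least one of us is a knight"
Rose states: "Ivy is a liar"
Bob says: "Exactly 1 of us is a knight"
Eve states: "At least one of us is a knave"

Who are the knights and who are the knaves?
Ivy is a knight.
Rose is a knave.
Bob is a knave.
Eve is a knight.

Verification:
- Ivy (knight) says "At least one of us is a knight" - this is TRUE because Ivy and Eve are knights.
- Rose (knave) says "Ivy is a liar" - this is FALSE (a lie) because Ivy is a knight.
- Bob (knave) says "Exactly 1 of us is a knight" - this is FALSE (a lie) because there are 2 knights.
- Eve (knight) says "At least one of us is a knave" - this is TRUE because Rose and Bob are knaves.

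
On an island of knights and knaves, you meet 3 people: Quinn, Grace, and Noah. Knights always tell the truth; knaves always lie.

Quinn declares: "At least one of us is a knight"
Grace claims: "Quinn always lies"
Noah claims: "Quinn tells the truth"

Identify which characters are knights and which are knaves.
Quinn is a knight.
Grace is a knave.
Noah is a knight.

Verification:
- Quinn (knight) says "At least one of us is a knight" - this is TRUE because Quinn and Noah are knights.
- Grace (knave) says "Quinn always lies" - this is FALSE (a lie) because Quinn is a knight.
- Noah (knight) says "Quinn tells the truth" - this is TRUE because Quinn is a knight.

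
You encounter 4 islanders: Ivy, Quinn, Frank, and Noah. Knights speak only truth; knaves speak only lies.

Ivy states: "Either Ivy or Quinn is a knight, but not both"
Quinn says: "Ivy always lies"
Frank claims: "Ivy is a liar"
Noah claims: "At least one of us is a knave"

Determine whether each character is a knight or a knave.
Ivy is a knight.
Quinn is a knave.
Frank is a knave.
Noah is a knight.

Verification:
- Ivy (knight) says "Either Ivy or Quinn is a knight, but not both" - this is TRUE because Ivy is a knight and Quinn is a knave.
- Quinn (knave) says "Ivy always lies" - this is FALSE (a lie) because Ivy is a knight.
- Frank (knave) says "Ivy is a liar" - this is FALSE (a lie) because Ivy is a knight.
- Noah (knight) says "At least one of us is a knave" - this is TRUE because Quinn and Frank are knaves.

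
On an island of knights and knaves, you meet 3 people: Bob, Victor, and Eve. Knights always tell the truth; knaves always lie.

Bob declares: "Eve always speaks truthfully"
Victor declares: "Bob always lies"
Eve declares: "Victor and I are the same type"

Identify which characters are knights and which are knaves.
Bob is a knave.
Victor is a knight.
Eve is a knave.

Verification:
- Bob (knave) says "Eve always speaks truthfully" - this is FALSE (a lie) because Eve is a knave.
- Victor (knight) says "Bob always lies" - this is TRUE because Bob is a knave.
- Eve (knave) says "Victor and I are the same type" - this is FALSE (a lie) because Eve is a knave and Victor is a knight.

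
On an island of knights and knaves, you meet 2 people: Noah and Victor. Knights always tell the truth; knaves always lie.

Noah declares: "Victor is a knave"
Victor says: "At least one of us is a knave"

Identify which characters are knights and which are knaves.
Noah is a knave.
Victor is a knight.

Verification:
- Noah (knave) says "Victor is a knave" - this is FALSE (a lie) because Victor is a knight.
- Victor (knight) says "At least one of us is a knave" - this is TRUE because Noah is a knave.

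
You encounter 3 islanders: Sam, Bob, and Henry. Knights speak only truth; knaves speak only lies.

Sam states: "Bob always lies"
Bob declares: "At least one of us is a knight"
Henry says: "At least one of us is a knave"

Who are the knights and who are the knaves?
Sam is a knave.
Bob is a knight.
Henry is a knight.

Verification:
- Sam (knave) says "Bob always lies" - this is FALSE (a lie) because Bob is a knight.
- Bob (knight) says "At least one of us is a knight" - this is TRUE because Bob and Henry are knights.
- Henry (knight) says "At least one of us is a knave" - this is TRUE because Sam is a knave.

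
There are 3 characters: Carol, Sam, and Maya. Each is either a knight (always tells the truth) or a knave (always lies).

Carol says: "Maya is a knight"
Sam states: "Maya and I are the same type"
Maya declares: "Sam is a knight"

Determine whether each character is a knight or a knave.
Carol is a knight.
Sam is a knight.
Maya is a knight.

Verification:
- Carol (knight) says "Maya is a knight" - this is TRUE because Maya is a knight.
- Sam (knight) says "Maya and I are the same type" - this is TRUE because Sam is a knight and Maya is a knight.
- Maya (knight) says "Sam is a knight" - this is TRUE because Sam is a knight.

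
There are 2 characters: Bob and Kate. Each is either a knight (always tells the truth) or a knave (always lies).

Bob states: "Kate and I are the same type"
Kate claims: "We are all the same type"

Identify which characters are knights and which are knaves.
Bob is a knight.
Kate is a knight.

Verification:
- Bob (knight) says "Kate and I are the same type" - this is TRUE because Bob is a knight and Kate is a knight.
- Kate (knight) says "We are all the same type" - this is TRUE because Bob and Kate are knights.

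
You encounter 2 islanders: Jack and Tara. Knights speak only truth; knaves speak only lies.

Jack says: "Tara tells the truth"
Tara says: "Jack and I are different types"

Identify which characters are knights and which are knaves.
Jack is a knave.
Tara is a knave.

Verification:
- Jack (knave) says "Tara tells the truth" - this is FALSE (a lie) because Tara is a knave.
- Tara (knave) says "Jack and I are different types" - this is FALSE (a lie) because Tara is a knave and Jack is a knave.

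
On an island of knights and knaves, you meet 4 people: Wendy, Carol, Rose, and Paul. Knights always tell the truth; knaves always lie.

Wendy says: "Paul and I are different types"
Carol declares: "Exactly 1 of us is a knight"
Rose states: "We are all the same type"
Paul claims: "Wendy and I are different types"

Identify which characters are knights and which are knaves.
Wendy is a knave.
Carol is a knight.
Rose is a knave.
Paul is a knave.

Verification:
- Wendy (knave) says "Paul and I are different types" - this is FALSE (a lie) because Wendy is a knave and Paul is a knave.
- Carol (knight) says "Exactly 1 of us is a knight" - this is TRUE because there are 1 knights.
- Rose (knave) says "We are all the same type" - this is FALSE (a lie) because Carol is a knight and Wendy, Rose, and Paul are knaves.
- Paul (knave) says "Wendy and I are different types" - this is FALSE (a lie) because Paul is a knave and Wendy is a knave.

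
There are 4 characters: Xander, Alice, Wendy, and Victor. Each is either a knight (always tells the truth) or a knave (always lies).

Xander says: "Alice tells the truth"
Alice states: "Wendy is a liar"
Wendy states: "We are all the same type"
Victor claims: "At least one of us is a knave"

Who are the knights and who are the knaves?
Xander is a knight.
Alice is a knight.
Wendy is a knave.
Victor is a knight.

Verification:
- Xander (knight) says "Alice tells the truth" - this is TRUE because Alice is a knight.
- Alice (knight) says "Wendy is a liar" - this is TRUE because Wendy is a knave.
- Wendy (knave) says "We are all the same type" - this is FALSE (a lie) because Xander, Alice, and Victor are knights and Wendy is a knave.
- Victor (knight) says "At least one of us is a knave" - this is TRUE because Wendy is a knave.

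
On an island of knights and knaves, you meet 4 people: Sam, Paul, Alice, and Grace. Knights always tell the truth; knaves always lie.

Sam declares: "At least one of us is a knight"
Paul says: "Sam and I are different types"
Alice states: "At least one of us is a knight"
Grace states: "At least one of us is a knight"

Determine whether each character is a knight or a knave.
Sam is a knave.
Paul is a knave.
Alice is a knave.
Grace is a knave.

Verification:
- Sam (knave) says "At least one of us is a knight" - this is FALSE (a lie) because no one is a knight.
- Paul (knave) says "Sam and I are different types" - this is FALSE (a lie) because Paul is a knave and Sam is a knave.
- Alice (knave) says "At least one of us is a knight" - this is FALSE (a lie) because no one is a knight.
- Grace (knave) says "At least one of us is a knight" - this is FALSE (a lie) because no one is a knight.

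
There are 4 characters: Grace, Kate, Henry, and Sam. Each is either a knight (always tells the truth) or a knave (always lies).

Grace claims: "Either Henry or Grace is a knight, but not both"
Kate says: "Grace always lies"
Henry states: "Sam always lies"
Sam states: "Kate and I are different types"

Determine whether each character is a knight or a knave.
Grace is a knight.
Kate is a knave.
Henry is a knave.
Sam is a knight.

Verification:
- Grace (knight) says "Either Henry or Grace is a knight, but not both" - this is TRUE because Henry is a knave and Grace is a knight.
- Kate (knave) says "Grace always lies" - this is FALSE (a lie) because Grace is a knight.
- Henry (knave) says "Sam always lies" - this is FALSE (a lie) because Sam is a knight.
- Sam (knight) says "Kate and I are different types" - this is TRUE because Sam is a knight and Kate is a knave.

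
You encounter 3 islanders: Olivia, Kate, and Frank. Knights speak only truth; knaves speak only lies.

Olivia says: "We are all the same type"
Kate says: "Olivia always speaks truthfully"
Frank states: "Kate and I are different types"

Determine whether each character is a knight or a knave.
Olivia is a knave.
Kate is a knave.
Frank is a knight.

Verification:
- Olivia (knave) says "We are all the same type" - this is FALSE (a lie) because Frank is a knight and Olivia and Kate are knaves.
- Kate (knave) says "Olivia always speaks truthfully" - this is FALSE (a lie) because Olivia is a knave.
- Frank (knight) says "Kate and I are different types" - this is TRUE because Frank is a knight and Kate is a knave.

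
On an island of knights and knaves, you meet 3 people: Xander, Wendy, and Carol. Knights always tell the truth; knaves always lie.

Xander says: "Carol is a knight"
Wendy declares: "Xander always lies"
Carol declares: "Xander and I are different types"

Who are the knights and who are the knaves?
Xander is a knave.
Wendy is a knight.
Carol is a knave.

Verification:
- Xander (knave) says "Carol is a knight" - this is FALSE (a lie) because Carol is a knave.
- Wendy (knight) says "Xander always lies" - this is TRUE because Xander is a knave.
- Carol (knave) says "Xander and I are different types" - this is FALSE (a lie) because Carol is a knave and Xander is a knave.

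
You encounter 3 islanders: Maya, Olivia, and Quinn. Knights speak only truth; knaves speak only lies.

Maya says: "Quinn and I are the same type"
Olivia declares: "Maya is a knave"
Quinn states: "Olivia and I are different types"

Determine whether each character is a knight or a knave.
Maya is a knight.
Olivia is a knave.
Quinn is a knight.

Verification:
- Maya (knight) says "Quinn and I are the same type" - this is TRUE because Maya is a knight and Quinn is a knight.
- Olivia (knave) says "Maya is a knave" - this is FALSE (a lie) because Maya is a knight.
- Quinn (knight) says "Olivia and I are different types" - this is TRUE because Quinn is a knight and Olivia is a knave.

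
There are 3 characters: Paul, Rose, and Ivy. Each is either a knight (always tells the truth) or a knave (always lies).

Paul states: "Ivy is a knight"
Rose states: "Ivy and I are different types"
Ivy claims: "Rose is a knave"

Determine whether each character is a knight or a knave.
Paul is a knave.
Rose is a knight.
Ivy is a knave.

Verification:
- Paul (knave) says "Ivy is a knight" - this is FALSE (a lie) because Ivy is a knave.
- Rose (knight) says "Ivy and I are different types" - this is TRUE because Rose is a knight and Ivy is a knave.
- Ivy (knave) says "Rose is a knave" - this is FALSE (a lie) because Rose is a knight.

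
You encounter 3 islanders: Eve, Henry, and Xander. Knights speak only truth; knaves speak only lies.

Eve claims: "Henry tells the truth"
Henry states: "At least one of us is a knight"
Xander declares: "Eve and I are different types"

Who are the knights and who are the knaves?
Eve is a knave.
Henry is a knave.
Xander is a knave.

Verification:
- Eve (knave) says "Henry tells the truth" - this is FALSE (a lie) because Henry is a knave.
- Henry (knave) says "At least one of us is a knight" - this is FALSE (a lie) because no one is a knight.
- Xander (knave) says "Eve and I are different types" - this is FALSE (a lie) because Xander is a knave and Eve is a knave.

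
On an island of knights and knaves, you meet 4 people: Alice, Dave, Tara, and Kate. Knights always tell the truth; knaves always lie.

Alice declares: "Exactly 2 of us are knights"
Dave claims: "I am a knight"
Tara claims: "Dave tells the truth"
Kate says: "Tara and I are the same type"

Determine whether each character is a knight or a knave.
Alice is a knave.
Dave is a knight.
Tara is a knight.
Kate is a knight.

Verification:
- Alice (knave) says "Exactly 2 of us are knights" - this is FALSE (a lie) because there are 3 knights.
- Dave (knight) says "I am a knight" - this is TRUE because Dave is a knight.
- Tara (knight) says "Dave tells the truth" - this is TRUE because Dave is a knight.
- Kate (knight) says "Tara and I are the same type" - this is TRUE because Kate is a knight and Tara is a knight.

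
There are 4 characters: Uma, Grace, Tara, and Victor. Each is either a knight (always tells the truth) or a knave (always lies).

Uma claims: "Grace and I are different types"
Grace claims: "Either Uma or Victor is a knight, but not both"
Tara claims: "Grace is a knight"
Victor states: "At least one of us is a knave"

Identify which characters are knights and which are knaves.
Uma is a knight.
Grace is a knave.
Tara is a knave.
Victor is a knight.

Verification:
- Uma (knight) says "Grace and I are different types" - this is TRUE because Uma is a knight and Grace is a knave.
- Grace (knave) says "Either Uma or Victor is a knight, but not both" - this is FALSE (a lie) because Uma is a knight and Victor is a knight.
- Tara (knave) says "Grace is a knight" - this is FALSE (a lie) because Grace is a knave.
- Victor (knight) says "At least one of us is a knave" - this is TRUE because Grace and Tara are knaves.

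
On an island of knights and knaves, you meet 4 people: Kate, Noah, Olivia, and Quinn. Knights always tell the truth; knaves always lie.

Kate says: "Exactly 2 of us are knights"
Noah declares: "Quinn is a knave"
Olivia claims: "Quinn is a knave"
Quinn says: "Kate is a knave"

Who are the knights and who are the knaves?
Kate is a knave.
Noah is a knave.
Olivia is a knave.
Quinn is a knight.

Verification:
- Kate (knave) says "Exactly 2 of us are knights" - this is FALSE (a lie) because there are 1 knights.
- Noah (knave) says "Quinn is a knave" - this is FALSE (a lie) because Quinn is a knight.
- Olivia (knave) says "Quinn is a knave" - this is FALSE (a lie) because Quinn is a knight.
- Quinn (knight) says "Kate is a knave" - this is TRUE because Kate is a knave.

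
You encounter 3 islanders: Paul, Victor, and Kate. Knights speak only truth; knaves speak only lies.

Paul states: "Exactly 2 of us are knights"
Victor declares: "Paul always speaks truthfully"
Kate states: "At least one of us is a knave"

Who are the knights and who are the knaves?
Paul is a knave.
Victor is a knave.
Kate is a knight.

Verification:
- Paul (knave) says "Exactly 2 of us are knights" - this is FALSE (a lie) because there are 1 knights.
- Victor (knave) says "Paul always speaks truthfully" - this is FALSE (a lie) because Paul is a knave.
- Kate (knight) says "At least one of us is a knave" - this is TRUE because Paul and Victor are knaves.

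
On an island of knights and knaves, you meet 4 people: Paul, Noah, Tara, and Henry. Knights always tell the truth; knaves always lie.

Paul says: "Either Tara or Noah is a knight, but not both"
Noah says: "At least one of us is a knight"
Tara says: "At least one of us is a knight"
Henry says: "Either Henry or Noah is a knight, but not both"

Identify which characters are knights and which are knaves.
Paul is a knave.
Noah is a knave.
Tara is a knave.
Henry is a knave.

Verification:
- Paul (knave) says "Either Tara or Noah is a knight, but not both" - this is FALSE (a lie) because Tara is a knave and Noah is a knave.
- Noah (knave) says "At least one of us is a knight" - this is FALSE (a lie) because no one is a knight.
- Tara (knave) says "At least one of us is a knight" - this is FALSE (a lie) because no one is a knight.
- Henry (knave) says "Either Henry or Noah is a knight, but not both" - this is FALSE (a lie) because Henry is a knave and Noah is a knave.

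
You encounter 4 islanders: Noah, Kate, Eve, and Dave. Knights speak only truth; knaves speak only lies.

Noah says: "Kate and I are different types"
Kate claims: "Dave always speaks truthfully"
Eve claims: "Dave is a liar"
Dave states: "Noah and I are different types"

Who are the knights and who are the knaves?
Noah is a knave.
Kate is a knave.
Eve is a knight.
Dave is a knave.

Verification:
- Noah (knave) says "Kate and I are different types" - this is FALSE (a lie) because Noah is a knave and Kate is a knave.
- Kate (knave) says "Dave always speaks truthfully" - this is FALSE (a lie) because Dave is a knave.
- Eve (knight) says "Dave is a liar" - this is TRUE because Dave is a knave.
- Dave (knave) says "Noah and I are different types" - this is FALSE (a lie) because Dave is a knave and Noah is a knave.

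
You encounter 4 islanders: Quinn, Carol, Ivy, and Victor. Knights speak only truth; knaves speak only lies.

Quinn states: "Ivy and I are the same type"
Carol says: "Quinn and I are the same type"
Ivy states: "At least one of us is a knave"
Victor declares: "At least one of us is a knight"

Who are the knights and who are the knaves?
Quinn is a knight.
Carol is a knave.
Ivy is a knight.
Victor is a knight.

Verification:
- Quinn (knight) says "Ivy and I are the same type" - this is TRUE because Quinn is a knight and Ivy is a knight.
- Carol (knave) says "Quinn and I are the same type" - this is FALSE (a lie) because Carol is a knave and Quinn is a knight.
- Ivy (knight) says "At least one of us is a knave" - this is TRUE because Carol is a knave.
- Victor (knight) says "At least one of us is a knight" - this is TRUE because Quinn, Ivy, and Victor are knights.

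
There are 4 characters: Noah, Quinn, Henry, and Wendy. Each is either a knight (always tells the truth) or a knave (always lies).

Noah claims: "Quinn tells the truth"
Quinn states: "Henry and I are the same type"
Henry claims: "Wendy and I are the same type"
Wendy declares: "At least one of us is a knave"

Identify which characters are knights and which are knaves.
Noah is a knave.
Quinn is a knave.
Henry is a knight.
Wendy is a knight.

Verification:
- Noah (knave) says "Quinn tells the truth" - this is FALSE (a lie) because Quinn is a knave.
- Quinn (knave) says "Henry and I are the same type" - this is FALSE (a lie) because Quinn is a knave and Henry is a knight.
- Henry (knight) says "Wendy and I are the same type" - this is TRUE because Henry is a knight and Wendy is a knight.
- Wendy (knight) says "At least one of us is a knave" - this is TRUE because Noah and Quinn are knaves.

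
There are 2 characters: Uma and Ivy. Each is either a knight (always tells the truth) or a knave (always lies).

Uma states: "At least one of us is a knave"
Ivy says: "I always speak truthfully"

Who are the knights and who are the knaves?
Uma is a knight.
Ivy is a knave.

Verification:
- Uma (knight) says "At least one of us is a knave" - this is TRUE because Ivy is a knave.
- Ivy (knave) says "I always speak truthfully" - this is FALSE (a lie) because Ivy is a knave.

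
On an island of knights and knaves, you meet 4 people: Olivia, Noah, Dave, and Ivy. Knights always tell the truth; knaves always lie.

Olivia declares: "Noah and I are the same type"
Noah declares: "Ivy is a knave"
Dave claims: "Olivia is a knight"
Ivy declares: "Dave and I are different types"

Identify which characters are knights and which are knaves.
Olivia is a knave.
Noah is a knight.
Dave is a knave.
Ivy is a knave.

Verification:
- Olivia (knave) says "Noah and I are the same type" - this is FALSE (a lie) because Olivia is a knave and Noah is a knight.
- Noah (knight) says "Ivy is a knave" - this is TRUE because Ivy is a knave.
- Dave (knave) says "Olivia is a knight" - this is FALSE (a lie) because Olivia is a knave.
- Ivy (knave) says "Dave and I are different types" - this is FALSE (a lie) because Ivy is a knave and Dave is a knave.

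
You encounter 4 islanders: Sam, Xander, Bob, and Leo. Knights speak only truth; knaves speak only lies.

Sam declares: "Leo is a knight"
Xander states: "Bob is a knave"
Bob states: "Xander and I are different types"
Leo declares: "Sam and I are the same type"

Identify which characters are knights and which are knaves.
Sam is a knight.
Xander is a knave.
Bob is a knight.
Leo is a knight.

Verification:
- Sam (knight) says "Leo is a knight" - this is TRUE because Leo is a knight.
- Xander (knave) says "Bob is a knave" - this is FALSE (a lie) because Bob is a knight.
- Bob (knight) says "Xander and I are different types" - this is TRUE because Bob is a knight and Xander is a knave.
- Leo (knight) says "Sam and I are the same type" - this is TRUE because Leo is a knight and Sam is a knight.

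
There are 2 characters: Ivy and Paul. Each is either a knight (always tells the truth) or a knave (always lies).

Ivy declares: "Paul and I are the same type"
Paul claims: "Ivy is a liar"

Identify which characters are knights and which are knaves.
Ivy is a knave.
Paul is a knight.

Verification:
- Ivy (knave) says "Paul and I are the same type" - this is FALSE (a lie) because Ivy is a knave and Paul is a knight.
- Paul (knight) says "Ivy is a liar" - this is TRUE because Ivy is a knave.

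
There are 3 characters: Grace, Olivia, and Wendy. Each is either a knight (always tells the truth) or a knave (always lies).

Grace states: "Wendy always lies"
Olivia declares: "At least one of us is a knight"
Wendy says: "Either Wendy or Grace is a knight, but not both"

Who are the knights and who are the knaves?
Grace is a knave.
Olivia is a knight.
Wendy is a knight.

Verification:
- Grace (knave) says "Wendy always lies" - this is FALSE (a lie) because Wendy is a knight.
- Olivia (knight) says "At least one of us is a knight" - this is TRUE because Olivia and Wendy are knights.
- Wendy (knight) says "Either Wendy or Grace is a knight, but not both" - this is TRUE because Wendy is a knight and Grace is a knave.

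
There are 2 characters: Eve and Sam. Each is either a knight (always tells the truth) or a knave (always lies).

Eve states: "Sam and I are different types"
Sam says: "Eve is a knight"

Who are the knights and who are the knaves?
Eve is a knave.
Sam is a knave.

Verification:
- Eve (knave) says "Sam and I are different types" - this is FALSE (a lie) because Eve is a knave and Sam is a knave.
- Sam (knave) says "Eve is a knight" - this is FALSE (a lie) because Eve is a knave.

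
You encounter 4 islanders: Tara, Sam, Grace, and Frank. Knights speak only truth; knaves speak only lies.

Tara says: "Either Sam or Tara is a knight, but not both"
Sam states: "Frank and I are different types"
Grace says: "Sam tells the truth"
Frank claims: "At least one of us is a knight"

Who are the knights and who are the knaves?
Tara is a knave.
Sam is a knave.
Grace is a knave.
Frank is a knave.

Verification:
- Tara (knave) says "Either Sam or Tara is a knight, but not both" - this is FALSE (a lie) because Sam is a knave and Tara is a knave.
- Sam (knave) says "Frank and I are different types" - this is FALSE (a lie) because Sam is a knave and Frank is a knave.
- Grace (knave) says "Sam tells the truth" - this is FALSE (a lie) because Sam is a knave.
- Frank (knave) says "At least one of us is a knight" - this is FALSE (a lie) because no one is a knight.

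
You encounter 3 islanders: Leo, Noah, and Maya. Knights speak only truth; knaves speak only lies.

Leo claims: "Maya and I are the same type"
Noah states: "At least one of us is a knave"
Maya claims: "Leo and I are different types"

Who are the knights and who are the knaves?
Leo is a knave.
Noah is a knight.
Maya is a knight.

Verification:
- Leo (knave) says "Maya and I are the same type" - this is FALSE (a lie) because Leo is a knave and Maya is a knight.
- Noah (knight) says "At least one of us is a knave" - this is TRUE because Leo is a knave.
- Maya (knight) says "Leo and I are different types" - this is TRUE because Maya is a knight and Leo is a knave.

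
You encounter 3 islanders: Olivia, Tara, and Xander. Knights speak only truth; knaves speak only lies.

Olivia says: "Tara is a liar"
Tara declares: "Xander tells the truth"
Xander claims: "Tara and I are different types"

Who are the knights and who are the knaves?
Olivia is a knight.
Tara is a knave.
Xander is a knave.

Verification:
- Olivia (knight) says "Tara is a liar" - this is TRUE because Tara is a knave.
- Tara (knave) says "Xander tells the truth" - this is FALSE (a lie) because Xander is a knave.
- Xander (knave) says "Tara and I are different types" - this is FALSE (a lie) because Xander is a knave and Tara is a knave.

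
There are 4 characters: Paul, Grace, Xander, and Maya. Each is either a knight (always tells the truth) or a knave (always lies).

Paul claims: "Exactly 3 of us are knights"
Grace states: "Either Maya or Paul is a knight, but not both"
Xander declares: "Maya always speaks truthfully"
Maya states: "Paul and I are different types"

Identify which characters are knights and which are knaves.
Paul is a knave.
Grace is a knave.
Xander is a knave.
Maya is a knave.

Verification:
- Paul (knave) says "Exactly 3 of us are knights" - this is FALSE (a lie) because there are 0 knights.
- Grace (knave) says "Either Maya or Paul is a knight, but not both" - this is FALSE (a lie) because Maya is a knave and Paul is a knave.
- Xander (knave) says "Maya always speaks truthfully" - this is FALSE (a lie) because Maya is a knave.
- Maya (knave) says "Paul and I are different types" - this is FALSE (a lie) because Maya is a knave and Paul is a knave.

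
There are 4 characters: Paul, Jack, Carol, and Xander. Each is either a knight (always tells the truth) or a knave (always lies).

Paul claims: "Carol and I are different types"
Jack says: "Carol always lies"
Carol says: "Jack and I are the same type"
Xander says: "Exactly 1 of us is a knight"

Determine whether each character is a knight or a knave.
Paul is a knight.
Jack is a knight.
Carol is a knave.
Xander is a knave.

Verification:
- Paul (knight) says "Carol and I are different types" - this is TRUE because Paul is a knight and Carol is a knave.
- Jack (knight) says "Carol always lies" - this is TRUE because Carol is a knave.
- Carol (knave) says "Jack and I are the same type" - this is FALSE (a lie) because Carol is a knave and Jack is a knight.
- Xander (knave) says "Exactly 1 of us is a knight" - this is FALSE (a lie) because there are 2 knights.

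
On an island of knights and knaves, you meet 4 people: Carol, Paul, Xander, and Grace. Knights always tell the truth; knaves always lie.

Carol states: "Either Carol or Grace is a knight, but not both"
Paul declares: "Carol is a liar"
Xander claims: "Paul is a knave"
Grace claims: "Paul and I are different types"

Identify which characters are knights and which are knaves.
Carol is a knight.
Paul is a knave.
Xander is a knight.
Grace is a knave.

Verification:
- Carol (knight) says "Either Carol or Grace is a knight, but not both" - this is TRUE because Carol is a knight and Grace is a knave.
- Paul (knave) says "Carol is a liar" - this is FALSE (a lie) because Carol is a knight.
- Xander (knight) says "Paul is a knave" - this is TRUE because Paul is a knave.
- Grace (knave) says "Paul and I are different types" - this is FALSE (a lie) because Grace is a knave and Paul is a knave.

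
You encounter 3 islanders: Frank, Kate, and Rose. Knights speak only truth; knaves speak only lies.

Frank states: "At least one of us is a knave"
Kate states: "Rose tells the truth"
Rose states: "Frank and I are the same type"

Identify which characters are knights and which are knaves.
Frank is a knight.
Kate is a knave.
Rose is a knave.

Verification:
- Frank (knight) says "At least one of us is a knave" - this is TRUE because Kate and Rose are knaves.
- Kate (knave) says "Rose tells the truth" - this is FALSE (a lie) because Rose is a knave.
- Rose (knave) says "Frank and I are the same type" - this is FALSE (a lie) because Rose is a knave and Frank is a knight.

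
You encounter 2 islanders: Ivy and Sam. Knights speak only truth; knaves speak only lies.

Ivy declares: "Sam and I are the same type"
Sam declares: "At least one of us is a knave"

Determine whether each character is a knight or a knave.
Ivy is a knave.
Sam is a knight.

Verification:
- Ivy (knave) says "Sam and I are the same type" - this is FALSE (a lie) because Ivy is a knave and Sam is a knight.
- Sam (knight) says "At least one of us is a knave" - this is TRUE because Ivy is a knave.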